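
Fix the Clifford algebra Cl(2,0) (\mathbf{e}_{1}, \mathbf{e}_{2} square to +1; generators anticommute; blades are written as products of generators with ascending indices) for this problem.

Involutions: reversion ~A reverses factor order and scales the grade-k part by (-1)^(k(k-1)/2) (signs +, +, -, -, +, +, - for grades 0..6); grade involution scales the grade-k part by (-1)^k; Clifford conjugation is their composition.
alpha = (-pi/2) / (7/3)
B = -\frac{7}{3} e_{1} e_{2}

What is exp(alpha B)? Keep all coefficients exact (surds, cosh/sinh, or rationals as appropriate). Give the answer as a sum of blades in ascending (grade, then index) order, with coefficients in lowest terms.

B^2 = (-\frac{7}{3})^2*(e_{1} e_{2})^2 = \frac{49}{9}*(-1) = -\frac{49}{9} (a basis 2-blade squares to minus the product of its generators' squares).
B^2 = -\frac{49}{9} — the negative square puts this in the circular regime; l = \frac{7}{3}, alpha*l = - \frac{\pi}{2}, so exp(alpha B) = cos(- \frac{\pi}{2}) + (sin(- \frac{\pi}{2})/(\frac{7}{3}))*B = 0 + (- \frac{3}{7})*B.
Answer: e_{1} e_{2}


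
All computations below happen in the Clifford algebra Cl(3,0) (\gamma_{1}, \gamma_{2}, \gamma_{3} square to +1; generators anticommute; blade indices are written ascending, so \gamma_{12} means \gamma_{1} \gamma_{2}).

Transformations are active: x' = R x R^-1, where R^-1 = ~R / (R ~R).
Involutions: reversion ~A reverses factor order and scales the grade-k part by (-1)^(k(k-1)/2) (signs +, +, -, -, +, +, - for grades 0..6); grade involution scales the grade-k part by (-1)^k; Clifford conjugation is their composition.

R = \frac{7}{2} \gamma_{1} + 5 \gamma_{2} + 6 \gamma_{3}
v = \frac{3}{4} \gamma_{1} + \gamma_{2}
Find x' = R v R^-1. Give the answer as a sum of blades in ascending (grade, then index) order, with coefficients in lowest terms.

~R = \frac{7}{2} \gamma_{1} + 5 \gamma_{2} + 6 \gamma_{3}, and R ~R = \frac{293}{4}, so R^-1 = ~R / (\frac{293}{4}).
R v = \frac{61}{8} - \frac{1}{4} \gamma_{12} - \frac{9}{2} \gamma_{13} - 6 \gamma_{23}
Answer: -\frac{25}{1172} \gamma_{1} + \frac{12}{293} \gamma_{2} + \frac{366}{293} \gamma_{3}


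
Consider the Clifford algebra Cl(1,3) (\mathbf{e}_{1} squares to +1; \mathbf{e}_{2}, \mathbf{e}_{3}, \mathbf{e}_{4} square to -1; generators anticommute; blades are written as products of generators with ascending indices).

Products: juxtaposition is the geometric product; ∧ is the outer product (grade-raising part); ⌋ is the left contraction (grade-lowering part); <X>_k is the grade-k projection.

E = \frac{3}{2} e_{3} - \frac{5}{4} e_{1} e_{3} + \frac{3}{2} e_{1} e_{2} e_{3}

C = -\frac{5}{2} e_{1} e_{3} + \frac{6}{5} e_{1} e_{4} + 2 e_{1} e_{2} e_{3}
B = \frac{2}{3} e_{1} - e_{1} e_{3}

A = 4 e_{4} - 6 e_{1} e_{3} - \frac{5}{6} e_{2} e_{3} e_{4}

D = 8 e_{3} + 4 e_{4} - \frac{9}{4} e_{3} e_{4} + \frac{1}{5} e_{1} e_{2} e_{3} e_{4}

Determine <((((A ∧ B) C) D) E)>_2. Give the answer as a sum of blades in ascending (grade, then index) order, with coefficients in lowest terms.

step 1: -\frac{8}{3} e_{1} e_{4} - 4 e_{1} e_{3} e_{4} + \frac{5}{9} e_{1} e_{2} e_{3} e_{4}
step 2: -\frac{16}{5} + \frac{24}{5} e_{3} + \frac{100}{9} e_{4} + \frac{2}{3} e_{2} e_{3} - \frac{119}{18} e_{2} e_{4} + \frac{20}{3} e_{3} e_{4} + \frac{16}{3} e_{2} e_{3} e_{4}
step 3: -\frac{3053}{45} - \frac{16}{15} e_{1} + \frac{298}{9} e_{2} - \frac{1159}{15} e_{3} + \frac{154}{3} e_{4} - \frac{4}{3} e_{1} e_{2} - \frac{119}{90} e_{1} e_{3} - \frac{2}{15} e_{1} e_{4} - \frac{155}{24} e_{2} e_{3} + \frac{265}{6} e_{2} e_{4} - \frac{2812}{45} e_{3} e_{4} + \frac{20}{9} e_{1} e_{2} e_{3} - \frac{24}{25} e_{1} e_{2} e_{4} + \frac{500}{9} e_{2} e_{3} e_{4} - \frac{16}{25} e_{1} e_{2} e_{3} e_{4}
step 4: \frac{41119}{360} + \frac{25981}{240} e_{1} + \frac{10403}{720} e_{2} - \frac{3073}{30} e_{3} - \frac{7102}{75} e_{4} + \frac{16719}{160} e_{1} e_{2} + \frac{23917}{180} e_{1} e_{3} + \frac{1453}{9} e_{1} e_{4} + \frac{232}{5} e_{2} e_{3} + \frac{1238}{15} e_{2} e_{4} - \frac{11309}{150} e_{3} e_{4} - \frac{2807}{45} e_{1} e_{2} e_{3} - \frac{5681}{225} e_{1} e_{2} e_{4} - \frac{7813}{60} e_{1} e_{3} e_{4} - \frac{269}{4} e_{2} e_{3} e_{4} - \frac{12211}{600} e_{1} e_{2} e_{3} e_{4}
step 5: \frac{16719}{160} e_{1} e_{2} + \frac{23917}{180} e_{1} e_{3} + \frac{1453}{9} e_{1} e_{4} + \frac{232}{5} e_{2} e_{3} + \frac{1238}{15} e_{2} e_{4} - \frac{11309}{150} e_{3} e_{4}
Answer: \frac{16719}{160} e_{1} e_{2} + \frac{23917}{180} e_{1} e_{3} + \frac{1453}{9} e_{1} e_{4} + \frac{232}{5} e_{2} e_{3} + \frac{1238}{15} e_{2} e_{4} - \frac{11309}{150} e_{3} e_{4}


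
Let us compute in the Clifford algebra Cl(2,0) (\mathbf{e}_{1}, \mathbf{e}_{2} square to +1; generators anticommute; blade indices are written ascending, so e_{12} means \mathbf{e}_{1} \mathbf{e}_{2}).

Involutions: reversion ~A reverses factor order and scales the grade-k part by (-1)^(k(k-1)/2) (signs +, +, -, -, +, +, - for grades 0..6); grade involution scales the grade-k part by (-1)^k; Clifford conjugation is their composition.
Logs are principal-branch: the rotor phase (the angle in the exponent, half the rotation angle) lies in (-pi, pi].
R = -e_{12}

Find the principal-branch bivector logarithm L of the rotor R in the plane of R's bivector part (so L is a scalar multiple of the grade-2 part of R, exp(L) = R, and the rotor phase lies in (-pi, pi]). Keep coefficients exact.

The scalar part of R is 0, which fixes the principal-branch rotor phase; the unit plane is then the bivector part divided by the sine of that phase, and L is that plane scaled by the phase.
Concretely: cos(phase) = 0 gives phase = ±\frac{\pi}{2}, and since phase/sin(phase) is even the sign is immaterial: L = (phase/sin(phase)) * <R>_2 = (\frac{\pi}{2}) * <R>_2.
Answer: - \frac{\pi}{2} e_{12}


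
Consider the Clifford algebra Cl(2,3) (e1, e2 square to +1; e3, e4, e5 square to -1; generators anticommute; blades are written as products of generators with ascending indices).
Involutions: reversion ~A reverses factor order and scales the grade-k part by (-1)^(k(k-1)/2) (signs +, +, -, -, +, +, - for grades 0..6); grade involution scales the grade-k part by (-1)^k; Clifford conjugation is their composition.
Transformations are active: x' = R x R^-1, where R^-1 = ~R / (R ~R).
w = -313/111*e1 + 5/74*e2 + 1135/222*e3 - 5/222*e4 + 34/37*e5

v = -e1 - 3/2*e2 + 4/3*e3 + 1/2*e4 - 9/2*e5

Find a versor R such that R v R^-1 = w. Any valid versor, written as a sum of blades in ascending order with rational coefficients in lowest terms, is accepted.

Reasoning: v^2 = w^2 = -685/36 since conjugation preserves the quadratic form; R = v + w = -424/111*e1 - 53/37*e2 + 477/74*e3 + 53/111*e4 - 265/74*e5 is then valid when invertible, keeping its own part and reversing (v - w)/2.
Answer: -424/111*e1 - 53/37*e2 + 477/74*e3 + 53/111*e4 - 265/74*e5


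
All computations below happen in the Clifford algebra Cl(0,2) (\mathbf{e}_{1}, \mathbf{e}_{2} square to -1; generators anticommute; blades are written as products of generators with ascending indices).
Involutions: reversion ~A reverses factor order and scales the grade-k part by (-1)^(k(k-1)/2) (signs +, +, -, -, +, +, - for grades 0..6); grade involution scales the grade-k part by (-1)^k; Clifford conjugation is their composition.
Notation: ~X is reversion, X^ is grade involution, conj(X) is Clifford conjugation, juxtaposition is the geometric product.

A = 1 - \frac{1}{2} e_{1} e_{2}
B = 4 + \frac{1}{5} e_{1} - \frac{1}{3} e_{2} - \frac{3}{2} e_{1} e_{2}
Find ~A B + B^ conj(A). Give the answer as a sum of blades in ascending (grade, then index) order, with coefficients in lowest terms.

first term: \frac{19}{4} + \frac{11}{30} e_{1} - \frac{7}{30} e_{2} + \frac{1}{2} e_{1} e_{2}
second term: \frac{19}{4} - \frac{1}{30} e_{1} + \frac{13}{30} e_{2} + \frac{1}{2} e_{1} e_{2}
Answer: \frac{19}{2} + \frac{1}{3} e_{1} + \frac{1}{5} e_{2} + e_{1} e_{2}


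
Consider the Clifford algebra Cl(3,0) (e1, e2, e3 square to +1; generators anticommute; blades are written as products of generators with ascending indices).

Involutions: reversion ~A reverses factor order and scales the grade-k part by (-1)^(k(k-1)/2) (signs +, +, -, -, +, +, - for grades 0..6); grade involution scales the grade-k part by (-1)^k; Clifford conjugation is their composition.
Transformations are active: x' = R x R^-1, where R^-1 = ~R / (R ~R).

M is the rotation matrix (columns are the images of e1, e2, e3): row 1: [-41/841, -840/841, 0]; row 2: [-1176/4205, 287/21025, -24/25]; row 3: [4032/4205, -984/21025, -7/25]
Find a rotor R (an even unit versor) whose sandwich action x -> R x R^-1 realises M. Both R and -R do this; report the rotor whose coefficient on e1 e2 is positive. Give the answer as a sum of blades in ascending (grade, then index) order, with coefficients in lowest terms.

Method: write R = a + b12*e1 e2 + b13*e1 e3 + b23*e2 e3 with a^2 + b12^2 + b13^2 + b23^2 = 1 (so R^-1 = ~R). Expanding the columns R e_j ~R gives tr M = 4a^2 - 1 and, from the antisymmetric part, M21 - M12 = -4a*b12, M13 - M31 = 4a*b13, M32 - M23 = -4a*b23.
Here tr M = -265/841, so a^2 = (1 + tr M)/4 = 144/841 and a = ±12/29. Taking a = 12/29: M21 - M12 = 3024/4205, M13 - M31 = -4032/4205, M32 - M23 = 768/841, giving b12 = -63/145, b13 = -84/145, b23 = -16/29, i.e. R = 12/29 - 63/145*e1 e2 - 84/145*e1 e3 - 16/29*e2 e3.
Its e1 e2 coefficient is negative, so report the other preimage -R.
Answer: -12/29 + 63/145*e1 e2 + 84/145*e1 e3 + 16/29*e2 e3. Note: both R and -R realise this M (trace -265/841); the covering map identifies them, and the e1 e2-coefficient sign is the tie-breaker.


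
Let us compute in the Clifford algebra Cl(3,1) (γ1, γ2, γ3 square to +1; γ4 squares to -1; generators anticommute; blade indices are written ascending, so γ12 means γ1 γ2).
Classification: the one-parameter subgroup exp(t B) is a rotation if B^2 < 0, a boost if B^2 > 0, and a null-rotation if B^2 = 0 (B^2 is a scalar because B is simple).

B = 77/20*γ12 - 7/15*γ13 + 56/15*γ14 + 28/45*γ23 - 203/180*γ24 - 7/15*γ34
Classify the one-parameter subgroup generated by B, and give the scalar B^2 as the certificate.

B^2 term by term: the squares give (77/20)^2*(γ12)^2 + (-7/15)^2*(γ13)^2 + (56/15)^2*(γ14)^2 + (28/45)^2*(γ23)^2 + (-203/180)^2*(γ24)^2 + (-7/15)^2*(γ34)^2 = 5929/400*(-1) + 49/225*(-1) + 3136/225*(+1) + 784/2025*(-1) + 41209/32400*(+1) + 49/225*(+1) = 0 (each basis 2-blade squares to minus the product of its generators' squares); cross terms between blades sharing an index anticommute and cancel; the commuting (index-disjoint) pairs give grade-4 terms 2*c*c'*(blade product), which cancel blade by blade — γ1234: -539/150 - 1421/1350 + 3136/675 = 0 — confirming B is simple. So B^2 = 0.
Answer: null-rotation, certificate B^2 = 0. The class reads off the invariant scalar 0 directly.


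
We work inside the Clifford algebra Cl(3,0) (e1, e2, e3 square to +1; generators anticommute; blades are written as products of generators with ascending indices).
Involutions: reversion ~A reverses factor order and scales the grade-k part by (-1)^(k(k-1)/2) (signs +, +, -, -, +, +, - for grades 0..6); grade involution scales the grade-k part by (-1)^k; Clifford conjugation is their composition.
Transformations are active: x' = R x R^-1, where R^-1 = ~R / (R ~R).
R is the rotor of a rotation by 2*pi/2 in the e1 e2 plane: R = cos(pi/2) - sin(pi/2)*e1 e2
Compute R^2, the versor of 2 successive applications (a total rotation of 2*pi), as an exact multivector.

Because a rotor carries half the rotation angle, composing 2 copies of this e1 e2-plane rotor multiplies the phase: 2*(pi/2) = pi, hence R^2 = cos(pi) - sin(pi)*e1 e2.
cos(pi) = -1 and sin(pi) = 0, so R^2 = -1. The total rotation 2*pi is 1 full turn, so every vector returns to itself, yet the rotor is -1, on the OTHER sheet of the double cover (an odd number of 2*pi turns).
Answer: -1


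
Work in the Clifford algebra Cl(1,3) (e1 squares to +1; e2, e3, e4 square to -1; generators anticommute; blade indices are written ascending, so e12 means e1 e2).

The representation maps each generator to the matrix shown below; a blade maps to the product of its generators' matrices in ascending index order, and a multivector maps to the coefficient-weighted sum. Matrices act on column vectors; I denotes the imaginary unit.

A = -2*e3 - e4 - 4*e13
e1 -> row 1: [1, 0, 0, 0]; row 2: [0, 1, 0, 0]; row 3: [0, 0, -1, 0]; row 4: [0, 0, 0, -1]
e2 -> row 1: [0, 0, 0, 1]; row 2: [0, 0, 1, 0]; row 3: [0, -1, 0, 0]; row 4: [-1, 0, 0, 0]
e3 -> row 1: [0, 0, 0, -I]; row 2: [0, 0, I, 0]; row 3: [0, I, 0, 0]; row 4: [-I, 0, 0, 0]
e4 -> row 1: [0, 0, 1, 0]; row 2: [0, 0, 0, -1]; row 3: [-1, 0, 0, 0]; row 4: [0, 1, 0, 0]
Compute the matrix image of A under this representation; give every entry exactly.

Bivector images (products of the table entries): rho(e13) = rho(e1)rho(e3) = row 1: [0, 0, 0, -I]; row 2: [0, 0, I, 0]; row 3: [0, -I, 0, 0]; row 4: [I, 0, 0, 0].
M = (-2)*rho(e3) + (-1)*rho(e4) + (-4)*rho(e13), summed entrywise:
Answer: row 1: [0, 0, -1, 6*I]; row 2: [0, 0, -6*I, 1]; row 3: [1, 2*I, 0, 0]; row 4: [-2*I, -1, 0, 0]


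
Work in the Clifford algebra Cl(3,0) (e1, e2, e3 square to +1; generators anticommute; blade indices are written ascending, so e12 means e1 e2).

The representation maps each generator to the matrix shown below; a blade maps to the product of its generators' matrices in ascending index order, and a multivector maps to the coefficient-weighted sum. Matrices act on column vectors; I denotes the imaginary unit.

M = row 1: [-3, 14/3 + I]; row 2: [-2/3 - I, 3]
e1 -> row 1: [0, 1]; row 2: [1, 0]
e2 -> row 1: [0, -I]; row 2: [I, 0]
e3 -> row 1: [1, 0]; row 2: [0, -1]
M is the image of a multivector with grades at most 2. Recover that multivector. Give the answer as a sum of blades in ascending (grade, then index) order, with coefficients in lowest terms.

Method: 1, rho(e1), rho(e2), rho(e3) form a trace-orthogonal basis of the 2x2 complex matrices (tr(X Y) = 2 if X = Y, else 0), so M = m0*1 + m1*rho(e1) + m2*rho(e2) + m3*rho(e3) with m0 = tr(M)/2 = 0, m1 = tr(M rho(e1))/2 = 2, m2 = tr(M rho(e2))/2 = -1 + 8*I/3, m3 = tr(M rho(e3))/2 = -3.
Multiplying table entries, the bivector images are rho(e12) = I*rho(e3), rho(e13) = -I*rho(e2), rho(e23) = I*rho(e1); with real blade coefficients the real parts of m0..m3 are the coefficients of 1, e1, e2, e3 and the imaginary parts give the bivectors (e23: Im m1, e13: -Im m2, e12: Im m3).
Answer: 2*e1 - e2 - 3*e3 - 8/3*e13


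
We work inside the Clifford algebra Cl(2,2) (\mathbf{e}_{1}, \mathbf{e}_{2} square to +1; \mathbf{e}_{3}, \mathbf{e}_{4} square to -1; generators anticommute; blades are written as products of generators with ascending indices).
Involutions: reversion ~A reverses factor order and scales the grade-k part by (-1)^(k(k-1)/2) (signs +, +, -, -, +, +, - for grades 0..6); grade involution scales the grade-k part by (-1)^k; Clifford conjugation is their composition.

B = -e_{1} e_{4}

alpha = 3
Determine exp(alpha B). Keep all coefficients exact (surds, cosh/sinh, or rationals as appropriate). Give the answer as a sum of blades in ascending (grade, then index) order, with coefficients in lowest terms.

B^2 = (-1)^2*(e_{1} e_{4})^2 = 1*(+1) = 1 (a basis 2-blade squares to minus the product of its generators' squares).
B^2 = 1 — a positive square means the series sums to a boost: l = 1, alpha*l = 3, so exp(alpha B) = cosh(3) + (sinh(3)/1)*B = \cosh{\left(3 \right)} + (\sinh{\left(3 \right)})*B.
Answer: \cosh{\left(3 \right)} - \sinh{\left(3 \right)} e_{1} e_{4}


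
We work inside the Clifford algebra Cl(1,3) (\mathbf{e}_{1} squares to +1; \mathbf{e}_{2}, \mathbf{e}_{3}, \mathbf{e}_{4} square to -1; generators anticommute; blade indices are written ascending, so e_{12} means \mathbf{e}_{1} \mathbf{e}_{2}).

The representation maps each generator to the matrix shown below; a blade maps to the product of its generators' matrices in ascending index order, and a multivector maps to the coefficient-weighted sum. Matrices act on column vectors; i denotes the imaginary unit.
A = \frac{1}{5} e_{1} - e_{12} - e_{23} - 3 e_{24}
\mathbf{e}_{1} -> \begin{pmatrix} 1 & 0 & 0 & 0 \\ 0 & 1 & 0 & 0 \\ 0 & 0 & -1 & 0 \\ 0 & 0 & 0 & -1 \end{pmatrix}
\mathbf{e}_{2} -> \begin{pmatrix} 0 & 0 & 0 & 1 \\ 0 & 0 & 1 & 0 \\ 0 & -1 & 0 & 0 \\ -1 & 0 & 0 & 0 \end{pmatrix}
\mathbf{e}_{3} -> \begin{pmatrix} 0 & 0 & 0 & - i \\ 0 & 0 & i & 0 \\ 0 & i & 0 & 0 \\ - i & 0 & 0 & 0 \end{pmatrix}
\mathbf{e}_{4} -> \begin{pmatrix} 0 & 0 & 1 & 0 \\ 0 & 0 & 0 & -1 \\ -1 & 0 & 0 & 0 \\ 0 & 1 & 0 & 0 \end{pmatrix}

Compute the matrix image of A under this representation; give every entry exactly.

Bivector images (products of the table entries): rho(e_{12}) = rho(\mathbf{e}_{1})rho(\mathbf{e}_{2}) = \begin{pmatrix} 0 & 0 & 0 & 1 \\ 0 & 0 & 1 & 0 \\ 0 & 1 & 0 & 0 \\ 1 & 0 & 0 & 0 \end{pmatrix}; rho(e_{23}) = rho(\mathbf{e}_{2})rho(\mathbf{e}_{3}) = \begin{pmatrix} - i & 0 & 0 & 0 \\ 0 & i & 0 & 0 \\ 0 & 0 & - i & 0 \\ 0 & 0 & 0 & i \end{pmatrix}; rho(e_{24}) = rho(\mathbf{e}_{2})rho(\mathbf{e}_{4}) = \begin{pmatrix} 0 & 1 & 0 & 0 \\ -1 & 0 & 0 & 0 \\ 0 & 0 & 0 & 1 \\ 0 & 0 & -1 & 0 \end{pmatrix}.
M = (\frac{1}{5})*rho(e_{1}) + (-1)*rho(e_{12}) + (-1)*rho(e_{23}) + (-3)*rho(e_{24}), summed entrywise:
Answer: \begin{pmatrix} \frac{1}{5} + i & -3 & 0 & -1 \\ 3 & \frac{1}{5} - i & -1 & 0 \\ 0 & -1 & - \frac{1}{5} + i & -3 \\ -1 & 0 & 3 & - \frac{1}{5} - i \end{pmatrix}


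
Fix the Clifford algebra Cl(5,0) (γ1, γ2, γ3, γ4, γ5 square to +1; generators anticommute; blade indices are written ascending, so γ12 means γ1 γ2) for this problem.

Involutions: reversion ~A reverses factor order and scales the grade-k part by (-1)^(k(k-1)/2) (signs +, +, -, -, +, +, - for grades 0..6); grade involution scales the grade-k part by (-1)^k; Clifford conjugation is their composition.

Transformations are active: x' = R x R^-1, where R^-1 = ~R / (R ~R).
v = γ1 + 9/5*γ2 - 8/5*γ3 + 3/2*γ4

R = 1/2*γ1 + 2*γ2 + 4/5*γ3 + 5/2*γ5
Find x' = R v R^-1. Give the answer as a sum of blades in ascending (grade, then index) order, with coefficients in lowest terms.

~R = 1/2*γ1 + 2*γ2 + 4/5*γ3 + 5/2*γ5, and R ~R = 557/50, so R^-1 = ~R / (557/50).
R v = 141/50 - 11/10*γ12 - 8/5*γ13 + 3/4*γ14 - 5/2*γ15 - 116/25*γ23 + 3*γ24 - 9/2*γ25 + 6/5*γ34 + 4*γ35 - 15/4*γ45
Answer: -416/557*γ1 - 2193/2785*γ2 + 5584/2785*γ3 - 3/2*γ4 + 705/557*γ5


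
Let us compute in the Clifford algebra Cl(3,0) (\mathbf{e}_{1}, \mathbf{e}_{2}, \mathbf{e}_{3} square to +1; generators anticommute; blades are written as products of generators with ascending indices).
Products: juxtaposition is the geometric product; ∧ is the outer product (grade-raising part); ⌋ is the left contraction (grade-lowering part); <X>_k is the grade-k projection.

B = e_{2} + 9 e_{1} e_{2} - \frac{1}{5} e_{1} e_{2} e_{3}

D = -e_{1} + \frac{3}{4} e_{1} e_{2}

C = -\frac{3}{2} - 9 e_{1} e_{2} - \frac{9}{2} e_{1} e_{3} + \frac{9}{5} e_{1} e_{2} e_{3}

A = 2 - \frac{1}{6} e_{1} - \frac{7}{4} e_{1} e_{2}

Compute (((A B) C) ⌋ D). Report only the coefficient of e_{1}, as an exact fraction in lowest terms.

step 1: \frac{63}{4} - \frac{7}{4} e_{1} + \frac{1}{2} e_{2} - \frac{7}{20} e_{3} + \frac{107}{6} e_{1} e_{2} + \frac{1}{30} e_{2} e_{3} - \frac{2}{5} e_{1} e_{2} e_{3}
step 2: \frac{27519}{200} + \frac{549}{100} e_{1} + \frac{84}{5} e_{2} - \frac{273}{10} e_{3} - \frac{4232}{25} e_{1} e_{2} - \frac{2859}{40} e_{1} e_{3} + \frac{1541}{20} e_{2} e_{3} + \frac{687}{20} e_{1} e_{2} e_{3}
step 3: \frac{12147}{100} - \frac{30039}{200} e_{1} + \frac{1647}{400} e_{2} + \frac{82557}{800} e_{1} e_{2}
Answer: -\frac{30039}{200}


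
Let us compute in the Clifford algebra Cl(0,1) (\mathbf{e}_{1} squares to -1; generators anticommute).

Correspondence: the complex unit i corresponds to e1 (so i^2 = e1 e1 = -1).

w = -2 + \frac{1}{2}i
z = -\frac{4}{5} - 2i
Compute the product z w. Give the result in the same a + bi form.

In blades: z = -\frac{4}{5} - 2 e_{1}, w = -2 + \frac{1}{2} e_{1}.
Distribute z over w term by term (generator squares from the signature, products reordered to ascending indices): (-\frac{4}{5})*w = \frac{8}{5} - \frac{2}{5} e_{1}; (-2 e_{1})*w = 1 + 4 e_{1}.
Sum: \frac{13}{5} + \frac{18}{5} e_{1}; translating back through the correspondence:
Answer: \frac{13}{5} + \frac{18}{5}i


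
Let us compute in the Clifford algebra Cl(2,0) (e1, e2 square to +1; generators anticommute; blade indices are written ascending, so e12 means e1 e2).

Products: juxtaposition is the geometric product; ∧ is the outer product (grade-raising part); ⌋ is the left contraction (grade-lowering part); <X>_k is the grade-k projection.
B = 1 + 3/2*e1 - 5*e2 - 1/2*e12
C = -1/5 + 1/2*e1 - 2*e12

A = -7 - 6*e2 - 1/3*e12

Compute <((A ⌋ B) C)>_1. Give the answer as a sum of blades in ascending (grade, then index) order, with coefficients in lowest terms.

step 1: 137/6 - 27/2*e1 + 35*e2 + 7/2*e12
step 2: -259/60 + 5047/60*e1 + 73/4*e2 - 958/15*e12
step 3: 5047/60*e1 + 73/4*e2
Answer: 5047/60*e1 + 73/4*e2


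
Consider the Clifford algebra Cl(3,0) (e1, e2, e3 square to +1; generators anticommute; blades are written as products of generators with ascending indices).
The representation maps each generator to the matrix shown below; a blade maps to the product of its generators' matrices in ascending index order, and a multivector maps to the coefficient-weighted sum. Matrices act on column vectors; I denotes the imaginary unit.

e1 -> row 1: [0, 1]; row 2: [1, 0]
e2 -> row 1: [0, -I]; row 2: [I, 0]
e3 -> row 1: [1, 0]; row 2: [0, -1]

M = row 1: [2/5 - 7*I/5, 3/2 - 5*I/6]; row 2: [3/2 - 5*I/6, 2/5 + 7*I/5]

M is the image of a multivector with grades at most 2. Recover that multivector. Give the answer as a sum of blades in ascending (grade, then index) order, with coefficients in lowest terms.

Method: 1, rho(e1), rho(e2), rho(e3) form a trace-orthogonal basis of the 2x2 complex matrices (tr(X Y) = 2 if X = Y, else 0), so M = m0*1 + m1*rho(e1) + m2*rho(e2) + m3*rho(e3) with m0 = tr(M)/2 = 2/5, m1 = tr(M rho(e1))/2 = 3/2 - 5*I/6, m2 = tr(M rho(e2))/2 = 0, m3 = tr(M rho(e3))/2 = -7*I/5.
Multiplying table entries, the bivector images are rho(e1 e2) = I*rho(e3), rho(e1 e3) = -I*rho(e2), rho(e2 e3) = I*rho(e1); with real blade coefficients the real parts of m0..m3 are the coefficients of 1, e1, e2, e3 and the imaginary parts give the bivectors (e2 e3: Im m1, e1 e3: -Im m2, e1 e2: Im m3).
Answer: 2/5 + 3/2*e1 - 7/5*e1 e2 - 5/6*e2 e3


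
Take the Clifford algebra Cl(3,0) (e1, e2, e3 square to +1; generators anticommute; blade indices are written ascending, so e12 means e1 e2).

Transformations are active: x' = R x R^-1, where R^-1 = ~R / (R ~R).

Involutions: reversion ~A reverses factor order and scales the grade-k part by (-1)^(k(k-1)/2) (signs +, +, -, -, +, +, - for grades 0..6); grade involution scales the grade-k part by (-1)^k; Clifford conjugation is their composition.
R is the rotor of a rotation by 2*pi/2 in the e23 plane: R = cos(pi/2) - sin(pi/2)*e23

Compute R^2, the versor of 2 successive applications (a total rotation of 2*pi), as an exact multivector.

Half-angle bookkeeping: 2 applications in e23 add up to rotor phase 2*pi/2 = pi, so R^2 = cos(pi) - sin(pi)*e23.
cos(pi) = -1 and sin(pi) = 0, so R^2 = -1. The total rotation 2*pi is 1 full turn, so every vector returns to itself, yet the rotor is -1, on the OTHER sheet of the double cover (an odd number of 2*pi turns).
Answer: -1


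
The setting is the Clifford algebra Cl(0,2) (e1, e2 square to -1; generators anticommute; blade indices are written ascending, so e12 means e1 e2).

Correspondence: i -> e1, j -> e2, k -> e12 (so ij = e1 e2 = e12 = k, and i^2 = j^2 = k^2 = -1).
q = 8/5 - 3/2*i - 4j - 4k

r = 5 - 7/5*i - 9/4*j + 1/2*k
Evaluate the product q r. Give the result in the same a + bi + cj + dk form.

In blades: q = 8/5 - 3/2*e1 - 4*e2 - 4*e12, r = 5 - 7/5*e1 - 9/4*e2 + 1/2*e12.
Distribute q over r term by term (generator squares from the signature, products reordered to ascending indices): (8/5)*r = 8 - 56/25*e1 - 18/5*e2 + 4/5*e12; (-3/2*e1)*r = -21/10 - 15/2*e1 + 3/4*e2 + 27/8*e12; (-4*e2)*r = -9 - 2*e1 - 20*e2 - 28/5*e12; (-4*e12)*r = 2 - 9*e1 + 28/5*e2 - 20*e12.
Sum: -11/10 - 1037/50*e1 - 69/4*e2 - 857/40*e12; translating back through the correspondence:
Answer: -11/10 - 1037/50*i - 69/4*j - 857/40*k


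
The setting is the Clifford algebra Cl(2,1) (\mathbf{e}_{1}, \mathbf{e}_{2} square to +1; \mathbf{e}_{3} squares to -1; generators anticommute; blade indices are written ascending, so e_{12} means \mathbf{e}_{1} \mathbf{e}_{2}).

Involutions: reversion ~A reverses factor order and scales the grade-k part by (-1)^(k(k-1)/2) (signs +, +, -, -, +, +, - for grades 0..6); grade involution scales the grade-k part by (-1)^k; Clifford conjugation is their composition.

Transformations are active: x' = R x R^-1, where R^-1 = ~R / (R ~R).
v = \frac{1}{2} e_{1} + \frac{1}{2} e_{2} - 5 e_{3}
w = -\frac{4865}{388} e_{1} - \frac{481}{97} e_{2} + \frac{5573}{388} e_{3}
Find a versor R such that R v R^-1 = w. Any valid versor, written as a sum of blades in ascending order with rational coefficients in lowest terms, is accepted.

Key observation: q(v) = q(w) = -\frac{49}{2} (sandwiches preserve the norm), so R = v + w = -\frac{4671}{388} e_{1} - \frac{865}{194} e_{2} + \frac{3633}{388} e_{3} works whenever it is invertible — the component of v along it is kept and (v - w)/2 reverses, sending v to w.
Answer: -\frac{4671}{388} e_{1} - \frac{865}{194} e_{2} + \frac{3633}{388} e_{3}


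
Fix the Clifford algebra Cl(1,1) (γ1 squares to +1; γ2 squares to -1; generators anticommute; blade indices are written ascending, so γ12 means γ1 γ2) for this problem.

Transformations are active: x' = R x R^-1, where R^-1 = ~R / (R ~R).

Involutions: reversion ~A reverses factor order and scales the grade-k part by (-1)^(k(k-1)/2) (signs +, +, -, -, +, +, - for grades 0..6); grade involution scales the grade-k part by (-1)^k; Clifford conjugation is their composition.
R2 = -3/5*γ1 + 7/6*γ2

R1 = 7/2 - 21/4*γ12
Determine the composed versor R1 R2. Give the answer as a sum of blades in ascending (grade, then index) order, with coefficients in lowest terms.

Distribute over the terms of R1 (each basis-blade product reordered to ascending indices, repeated generators contracted through their squares):
(7/2) R2 = -21/10*γ1 + 49/12*γ2
(-21/4*γ12) R2 = 49/8*γ1 - 63/20*γ2
Summing the partial products and collecting blades:
Answer: 161/40*γ1 + 14/15*γ2


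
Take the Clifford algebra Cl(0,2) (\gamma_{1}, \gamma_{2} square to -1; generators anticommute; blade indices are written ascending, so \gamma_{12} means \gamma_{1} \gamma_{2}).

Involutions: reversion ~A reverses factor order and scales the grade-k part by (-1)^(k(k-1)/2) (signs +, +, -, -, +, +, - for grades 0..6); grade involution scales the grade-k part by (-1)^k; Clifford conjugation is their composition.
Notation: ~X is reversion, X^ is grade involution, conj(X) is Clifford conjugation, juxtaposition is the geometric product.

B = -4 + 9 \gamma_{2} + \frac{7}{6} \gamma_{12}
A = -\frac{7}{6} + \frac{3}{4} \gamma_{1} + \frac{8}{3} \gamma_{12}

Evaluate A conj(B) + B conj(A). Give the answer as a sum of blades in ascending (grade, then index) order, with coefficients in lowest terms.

first term: \frac{70}{9} + 21 \gamma_{1} + \frac{91}{8} \gamma_{2} - \frac{289}{18} \gamma_{12}
second term: \frac{70}{9} - 21 \gamma_{1} - \frac{91}{8} \gamma_{2} + \frac{289}{18} \gamma_{12}
Answer: \frac{140}{9}


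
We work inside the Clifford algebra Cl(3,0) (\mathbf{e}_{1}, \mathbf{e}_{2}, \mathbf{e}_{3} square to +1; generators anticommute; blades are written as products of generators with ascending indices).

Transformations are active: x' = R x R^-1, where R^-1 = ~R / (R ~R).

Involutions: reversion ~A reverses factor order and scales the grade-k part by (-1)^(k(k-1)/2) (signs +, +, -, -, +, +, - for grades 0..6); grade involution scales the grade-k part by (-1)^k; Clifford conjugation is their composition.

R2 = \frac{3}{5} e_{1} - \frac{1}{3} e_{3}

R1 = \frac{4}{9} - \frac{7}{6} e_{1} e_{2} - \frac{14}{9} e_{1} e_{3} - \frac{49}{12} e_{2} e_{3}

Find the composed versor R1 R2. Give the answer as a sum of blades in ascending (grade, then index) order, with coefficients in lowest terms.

Distribute over the terms of R2 (each basis-blade product reordered to ascending indices, repeated generators contracted through their squares):
R1 (\frac{3}{5} e_{1}) = \frac{4}{15} e_{1} + \frac{7}{10} e_{2} + \frac{14}{15} e_{3} - \frac{49}{20} e_{1} e_{2} e_{3}
R1 (-\frac{1}{3} e_{3}) = \frac{14}{27} e_{1} + \frac{49}{36} e_{2} - \frac{4}{27} e_{3} + \frac{7}{18} e_{1} e_{2} e_{3}
Summing the partial products and collecting blades:
Answer: \frac{106}{135} e_{1} + \frac{371}{180} e_{2} + \frac{106}{135} e_{3} - \frac{371}{180} e_{1} e_{2} e_{3}


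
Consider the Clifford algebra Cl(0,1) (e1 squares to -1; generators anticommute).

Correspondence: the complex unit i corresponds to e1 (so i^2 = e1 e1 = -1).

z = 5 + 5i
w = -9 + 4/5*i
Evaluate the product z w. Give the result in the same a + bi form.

In blades: z = 5 + 5*e1, w = -9 + 4/5*e1.
Distribute z over w term by term (generator squares from the signature, products reordered to ascending indices): (5)*w = -45 + 4*e1; (5*e1)*w = -4 - 45*e1.
Sum: -49 - 41*e1; translating back through the correspondence:
Answer: -49 - 41i


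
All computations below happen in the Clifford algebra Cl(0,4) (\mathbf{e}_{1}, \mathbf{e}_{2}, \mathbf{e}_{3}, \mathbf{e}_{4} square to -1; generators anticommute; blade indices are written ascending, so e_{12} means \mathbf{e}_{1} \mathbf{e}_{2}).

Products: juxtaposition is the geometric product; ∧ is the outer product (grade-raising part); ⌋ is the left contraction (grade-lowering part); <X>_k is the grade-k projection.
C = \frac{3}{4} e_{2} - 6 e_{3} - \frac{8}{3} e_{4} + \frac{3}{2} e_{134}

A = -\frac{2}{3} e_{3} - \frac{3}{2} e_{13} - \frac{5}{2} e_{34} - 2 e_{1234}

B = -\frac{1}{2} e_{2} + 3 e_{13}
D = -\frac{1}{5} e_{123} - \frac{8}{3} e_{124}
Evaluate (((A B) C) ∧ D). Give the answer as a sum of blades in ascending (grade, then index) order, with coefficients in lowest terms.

step 1: \frac{9}{2} - 2 e_{1} - \frac{15}{2} e_{14} - \frac{1}{3} e_{23} - 6 e_{24} - \frac{3}{4} e_{123} - e_{134} + \frac{5}{4} e_{234}
step 2: -\frac{3}{2} - 20 e_{1} - \frac{117}{8} e_{2} - \frac{77}{2} e_{3} - \frac{33}{2} e_{4} - \frac{33}{8} e_{12} + \frac{421}{48} e_{13} + \frac{34}{3} e_{14} + \frac{10}{3} e_{23} - \frac{69}{8} e_{24} + \frac{33}{16} e_{34} - 9 e_{123} + \frac{49}{8} e_{124} - \frac{153}{4} e_{134} - \frac{316}{9} e_{234} + \frac{5}{4} e_{1234}
step 3: \frac{3}{10} e_{123} + 4 e_{124} + \frac{2981}{30} e_{1234}
Answer: \frac{3}{10} e_{123} + 4 e_{124} + \frac{2981}{30} e_{1234}


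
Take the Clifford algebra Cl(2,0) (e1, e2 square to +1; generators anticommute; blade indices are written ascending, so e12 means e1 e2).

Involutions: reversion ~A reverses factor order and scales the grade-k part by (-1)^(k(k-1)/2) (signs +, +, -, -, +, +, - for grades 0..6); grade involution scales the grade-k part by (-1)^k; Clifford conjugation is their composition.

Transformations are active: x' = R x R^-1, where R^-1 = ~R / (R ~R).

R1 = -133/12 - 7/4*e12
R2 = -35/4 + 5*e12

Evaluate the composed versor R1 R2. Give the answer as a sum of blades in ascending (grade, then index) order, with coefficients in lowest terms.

Distribute over the terms of R1 (each basis-blade product reordered to ascending indices, repeated generators contracted through their squares):
(-133/12) R2 = 4655/48 - 665/12*e12
(-7/4*e12) R2 = 35/4 + 245/16*e12
Summing the partial products and collecting blades:
Answer: 5075/48 - 1925/48*e12


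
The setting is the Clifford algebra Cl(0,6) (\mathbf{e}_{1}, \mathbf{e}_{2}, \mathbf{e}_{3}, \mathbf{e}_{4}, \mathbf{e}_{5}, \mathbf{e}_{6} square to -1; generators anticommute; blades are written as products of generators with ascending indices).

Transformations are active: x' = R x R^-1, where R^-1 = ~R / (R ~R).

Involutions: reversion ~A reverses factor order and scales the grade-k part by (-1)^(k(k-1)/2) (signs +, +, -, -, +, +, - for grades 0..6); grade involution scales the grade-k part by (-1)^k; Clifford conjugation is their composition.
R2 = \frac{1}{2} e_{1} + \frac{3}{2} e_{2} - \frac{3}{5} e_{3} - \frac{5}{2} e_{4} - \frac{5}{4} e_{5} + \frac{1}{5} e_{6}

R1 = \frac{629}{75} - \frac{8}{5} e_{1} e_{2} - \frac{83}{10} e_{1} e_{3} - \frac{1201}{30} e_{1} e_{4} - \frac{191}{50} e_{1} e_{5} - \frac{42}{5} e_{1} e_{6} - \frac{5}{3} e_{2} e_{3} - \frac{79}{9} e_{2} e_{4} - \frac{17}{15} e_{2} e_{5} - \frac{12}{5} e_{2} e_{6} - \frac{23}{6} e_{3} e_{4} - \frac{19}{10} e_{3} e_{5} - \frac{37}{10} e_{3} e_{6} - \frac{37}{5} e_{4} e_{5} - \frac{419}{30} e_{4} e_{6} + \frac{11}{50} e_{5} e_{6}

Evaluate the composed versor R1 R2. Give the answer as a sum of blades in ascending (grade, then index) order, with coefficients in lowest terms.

Distribute over the terms of R2 (each basis-blade product reordered to ascending indices, repeated generators contracted through their squares):
R1 (\frac{1}{2} e_{1}) = \frac{629}{150} e_{1} - \frac{4}{5} e_{2} - \frac{83}{20} e_{3} - \frac{1201}{60} e_{4} - \frac{191}{100} e_{5} - \frac{21}{5} e_{6} - \frac{5}{6} e_{1} e_{2} e_{3} - \frac{79}{18} e_{1} e_{2} e_{4} - \frac{17}{30} e_{1} e_{2} e_{5} - \frac{6}{5} e_{1} e_{2} e_{6} - \frac{23}{12} e_{1} e_{3} e_{4} - \frac{19}{20} e_{1} e_{3} e_{5} - \frac{37}{20} e_{1} e_{3} e_{6} - \frac{37}{10} e_{1} e_{4} e_{5} - \frac{419}{60} e_{1} e_{4} e_{6} + \frac{11}{100} e_{1} e_{5} e_{6}
R1 (\frac{3}{2} e_{2}) = \frac{12}{5} e_{1} + \frac{629}{50} e_{2} - \frac{5}{2} e_{3} - \frac{79}{6} e_{4} - \frac{17}{10} e_{5} - \frac{18}{5} e_{6} + \frac{249}{20} e_{1} e_{2} e_{3} + \frac{1201}{20} e_{1} e_{2} e_{4} + \frac{573}{100} e_{1} e_{2} e_{5} + \frac{63}{5} e_{1} e_{2} e_{6} - \frac{23}{4} e_{2} e_{3} e_{4} - \frac{57}{20} e_{2} e_{3} e_{5} - \frac{111}{20} e_{2} e_{3} e_{6} - \frac{111}{10} e_{2} e_{4} e_{5} - \frac{419}{20} e_{2} e_{4} e_{6} + \frac{33}{100} e_{2} e_{5} e_{6}
R1 (-\frac{3}{5} e_{3}) = -\frac{249}{50} e_{1} - e_{2} - \frac{629}{125} e_{3} + \frac{23}{10} e_{4} + \frac{57}{50} e_{5} + \frac{111}{50} e_{6} + \frac{24}{25} e_{1} e_{2} e_{3} - \frac{1201}{50} e_{1} e_{3} e_{4} - \frac{573}{250} e_{1} e_{3} e_{5} - \frac{126}{25} e_{1} e_{3} e_{6} - \frac{79}{15} e_{2} e_{3} e_{4} - \frac{17}{25} e_{2} e_{3} e_{5} - \frac{36}{25} e_{2} e_{3} e_{6} + \frac{111}{25} e_{3} e_{4} e_{5} + \frac{419}{50} e_{3} e_{4} e_{6} - \frac{33}{250} e_{3} e_{5} e_{6}
R1 (-\frac{5}{2} e_{4}) = -\frac{1201}{12} e_{1} - \frac{395}{18} e_{2} - \frac{115}{12} e_{3} - \frac{629}{30} e_{4} + \frac{37}{2} e_{5} + \frac{419}{12} e_{6} + 4 e_{1} e_{2} e_{4} + \frac{83}{4} e_{1} e_{3} e_{4} - \frac{191}{20} e_{1} e_{4} e_{5} - 21 e_{1} e_{4} e_{6} + \frac{25}{6} e_{2} e_{3} e_{4} - \frac{17}{6} e_{2} e_{4} e_{5} - 6 e_{2} e_{4} e_{6} - \frac{19}{4} e_{3} e_{4} e_{5} - \frac{37}{4} e_{3} e_{4} e_{6} - \frac{11}{20} e_{4} e_{5} e_{6}
R1 (-\frac{5}{4} e_{5}) = -\frac{191}{40} e_{1} - \frac{17}{12} e_{2} - \frac{19}{8} e_{3} - \frac{37}{4} e_{4} - \frac{629}{60} e_{5} - \frac{11}{40} e_{6} + 2 e_{1} e_{2} e_{5} + \frac{83}{8} e_{1} e_{3} e_{5} + \frac{1201}{24} e_{1} e_{4} e_{5} - \frac{21}{2} e_{1} e_{5} e_{6} + \frac{25}{12} e_{2} e_{3} e_{5} + \frac{395}{36} e_{2} e_{4} e_{5} - 3 e_{2} e_{5} e_{6} + \frac{115}{24} e_{3} e_{4} e_{5} - \frac{37}{8} e_{3} e_{5} e_{6} - \frac{419}{24} e_{4} e_{5} e_{6}
R1 (\frac{1}{5} e_{6}) = \frac{42}{25} e_{1} + \frac{12}{25} e_{2} + \frac{37}{50} e_{3} + \frac{419}{150} e_{4} - \frac{11}{250} e_{5} + \frac{629}{375} e_{6} - \frac{8}{25} e_{1} e_{2} e_{6} - \frac{83}{50} e_{1} e_{3} e_{6} - \frac{1201}{150} e_{1} e_{4} e_{6} - \frac{191}{250} e_{1} e_{5} e_{6} - \frac{1}{3} e_{2} e_{3} e_{6} - \frac{79}{45} e_{2} e_{4} e_{6} - \frac{17}{75} e_{2} e_{5} e_{6} - \frac{23}{30} e_{3} e_{4} e_{6} - \frac{19}{50} e_{3} e_{5} e_{6} - \frac{37}{25} e_{4} e_{5} e_{6}
Summing the partial products and collecting blades:
Answer: -\frac{20313}{200} e_{1} - \frac{10891}{900} e_{2} - \frac{68701}{3000} e_{3} - \frac{4373}{75} e_{4} + \frac{4127}{750} e_{5} + \frac{30739}{1000} e_{6} + \frac{3773}{300} e_{1} e_{2} e_{3} + \frac{10739}{180} e_{1} e_{2} e_{4} + \frac{2149}{300} e_{1} e_{2} e_{5} + \frac{277}{25} e_{1} e_{2} e_{6} - \frac{389}{75} e_{1} e_{3} e_{4} + \frac{7133}{1000} e_{1} e_{3} e_{5} - \frac{171}{20} e_{1} e_{3} e_{6} + \frac{883}{24} e_{1} e_{4} e_{5} - \frac{3599}{100} e_{1} e_{4} e_{6} - \frac{5577}{500} e_{1} e_{5} e_{6} - \frac{137}{20} e_{2} e_{3} e_{4} - \frac{217}{150} e_{2} e_{3} e_{5} - \frac{2197}{300} e_{2} e_{3} e_{6} - \frac{533}{180} e_{2} e_{4} e_{5} - \frac{5167}{180} e_{2} e_{4} e_{6} - \frac{869}{300} e_{2} e_{5} e_{6} + \frac{2689}{600} e_{3} e_{4} e_{5} - \frac{491}{300} e_{3} e_{4} e_{6} - \frac{5137}{1000} e_{3} e_{5} e_{6} - \frac{11693}{600} e_{4} e_{5} e_{6}


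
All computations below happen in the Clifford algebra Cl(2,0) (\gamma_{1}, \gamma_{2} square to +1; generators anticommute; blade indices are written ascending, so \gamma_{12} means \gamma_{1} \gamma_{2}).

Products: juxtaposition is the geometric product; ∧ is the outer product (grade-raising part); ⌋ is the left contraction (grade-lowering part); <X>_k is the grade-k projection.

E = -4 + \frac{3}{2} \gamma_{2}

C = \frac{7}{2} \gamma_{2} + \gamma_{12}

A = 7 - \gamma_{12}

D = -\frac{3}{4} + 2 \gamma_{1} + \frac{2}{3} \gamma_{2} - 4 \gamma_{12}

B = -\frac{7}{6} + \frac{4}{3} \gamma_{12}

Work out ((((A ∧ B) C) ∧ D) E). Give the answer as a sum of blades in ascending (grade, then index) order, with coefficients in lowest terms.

step 1: -\frac{49}{6} + \frac{21}{2} \gamma_{12}
step 2: -\frac{21}{2} + \frac{147}{4} \gamma_{1} - \frac{343}{12} \gamma_{2} - \frac{49}{6} \gamma_{12}
step 3: \frac{63}{8} - \frac{777}{16} \gamma_{1} + \frac{231}{16} \gamma_{2} + \frac{3115}{24} \gamma_{12}
step 4: -\frac{315}{32} + \frac{6223}{16} \gamma_{1} - \frac{735}{16} \gamma_{2} - \frac{56833}{96} \gamma_{12}
Answer: -\frac{315}{32} + \frac{6223}{16} \gamma_{1} - \frac{735}{16} \gamma_{2} - \frac{56833}{96} \gamma_{12}


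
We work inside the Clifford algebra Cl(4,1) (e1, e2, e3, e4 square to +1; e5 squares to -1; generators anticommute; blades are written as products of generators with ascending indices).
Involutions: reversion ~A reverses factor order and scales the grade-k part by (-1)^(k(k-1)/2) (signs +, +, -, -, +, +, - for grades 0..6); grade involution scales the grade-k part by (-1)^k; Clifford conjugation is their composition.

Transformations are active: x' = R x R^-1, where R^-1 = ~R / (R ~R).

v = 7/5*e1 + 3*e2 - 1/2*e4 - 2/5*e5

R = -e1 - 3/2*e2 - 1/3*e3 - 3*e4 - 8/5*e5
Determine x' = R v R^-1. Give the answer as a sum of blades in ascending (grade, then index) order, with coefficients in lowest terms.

~R = -e1 - 3/2*e2 - 1/3*e3 - 3*e4 - 8/5*e5, and R ~R = 8821/900, so R^-1 = ~R / (8821/900).
R v = -126/25 - 9/10*e1 e2 + 7/15*e1 e3 + 47/10*e1 e4 + 66/25*e1 e5 + e2 e3 + 39/4*e2 e4 + 27/5*e2 e5 + 1/6*e3 e4 + 2/15*e3 e5 + 2/5*e4 e5
Answer: -16387/44105*e1 - 12855/8821*e2 + 3024/8821*e3 + 63253/17642*e4 + 90218/44105*e5


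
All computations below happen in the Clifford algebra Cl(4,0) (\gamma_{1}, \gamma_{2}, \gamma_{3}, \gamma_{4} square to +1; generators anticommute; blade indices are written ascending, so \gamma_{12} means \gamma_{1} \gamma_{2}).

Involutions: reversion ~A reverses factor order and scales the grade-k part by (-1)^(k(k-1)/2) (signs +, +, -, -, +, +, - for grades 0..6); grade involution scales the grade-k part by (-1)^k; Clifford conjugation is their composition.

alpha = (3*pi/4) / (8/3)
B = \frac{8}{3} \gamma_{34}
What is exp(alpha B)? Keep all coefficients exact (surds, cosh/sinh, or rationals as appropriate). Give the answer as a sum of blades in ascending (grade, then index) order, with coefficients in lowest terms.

B^2 = (\frac{8}{3})^2*(\gamma_{34})^2 = \frac{64}{9}*(-1) = -\frac{64}{9} (a basis 2-blade squares to minus the product of its generators' squares).
B^2 = -\frac{64}{9} — circular case — the even/odd split gives cos and sin: l = \frac{8}{3}, alpha*l = \frac{3 \pi}{4}, so exp(alpha B) = cos(\frac{3 \pi}{4}) + (sin(\frac{3 \pi}{4})/(\frac{8}{3}))*B = - \frac{\sqrt{2}}{2} + (\frac{3 \sqrt{2}}{16})*B.
Answer: - \frac{\sqrt{2}}{2} + \frac{\sqrt{2}}{2} \gamma_{34}
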